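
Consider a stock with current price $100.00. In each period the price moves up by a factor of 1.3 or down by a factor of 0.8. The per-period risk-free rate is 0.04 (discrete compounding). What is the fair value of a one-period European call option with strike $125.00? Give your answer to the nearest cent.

Risk-neutral probability p = (1 + 0.04 − 0.8)/(1.3 − 0.8) = 0.2400/0.5000 = 0.4800
Terminal stock prices: S_u = 130, S_d = 80
Terminal payoffs (S − K): max(5, 0) = 5, max(-45, 0) = 0
Node 0 (S = 100): V_0 = 1/1.04·[0.4800·5.0000 + 0.5200·0.0000] = 2.3077

$2.31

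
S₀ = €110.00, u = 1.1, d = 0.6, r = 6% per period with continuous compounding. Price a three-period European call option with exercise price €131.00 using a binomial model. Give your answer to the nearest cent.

Risk-neutral probability p = (e^0.06 − 0.6)/(1.1 − 0.6) = 0.4618/0.5000 = 0.9237
Terminal stock prices: S_uuu = 146.4, S_uud = 79.86, S_udd = 43.56, S_ddd = 23.76
Terminal payoffs (S − K): max(15.41, 0) = 15.41, max(-51.14, 0) = 0, max(-87.44, 0) = 0, max(-107.2, 0) = 0
Node uu (S = 133.1): V_uu = e^(−0.06)·[0.9237·15.4100 + 0.0763·0.0000] = 13.4049
Node ud (S = 72.6): V_ud = e^(−0.06)·[0.9237·0.0000 + 0.0763·0.0000] = 0.0000
Node dd (S = 39.6): V_dd = e^(−0.06)·[0.9237·0.0000 + 0.0763·0.0000] = 0.0000
Node u (S = 121): V_u = e^(−0.06)·[0.9237·13.4049 + 0.0763·0.0000] = 11.6607
Node d (S = 66): V_d = e^(−0.06)·[0.9237·0.0000 + 0.0763·0.0000] = 0.0000
Node 0 (S = 110): V_0 = e^(−0.06)·[0.9237·11.6607 + 0.0763·0.0000] = 10.1434

€10.14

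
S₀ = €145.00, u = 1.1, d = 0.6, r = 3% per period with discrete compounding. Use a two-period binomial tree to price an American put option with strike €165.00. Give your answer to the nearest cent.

Risk-neutral probability p = (1 + 0.03 − 0.6)/(1.1 − 0.6) = 0.4300/0.5000 = 0.8600
Terminal stock prices: S_uu = 175.5, S_ud = 95.7, S_dd = 52.2
Terminal payoffs (K − S): max(-10.45, 0) = 0, max(69.3, 0) = 69.3, max(112.8, 0) = 112.8
Node u (S = 159.5): continuation = 1/1.03·[0.8600·0.0000 + 0.1400·69.3000] = 9.4194; exercise value = 5.5000 ≤ continuation, so V_u = 9.4194
Node d (S = 87): continuation = 1/1.03·[0.8600·69.3000 + 0.1400·112.8000] = 73.1942; exercise value = 78.0000 > continuation, so V_d = 78.0000 (exercise)
Node 0 (S = 145): continuation = 1/1.03·[0.8600·9.4194 + 0.1400·78.0000] = 18.4667; exercise value = 20.0000 > continuation, so V_0 = 20.0000 (exercise)

€20.00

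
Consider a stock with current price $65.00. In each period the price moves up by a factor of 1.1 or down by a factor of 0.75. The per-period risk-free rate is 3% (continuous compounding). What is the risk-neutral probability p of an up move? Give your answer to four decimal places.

p = 0.8013

Risk-neutral probability p = (e^0.03 − 0.75)/(1.1 − 0.75) = 0.2805/0.3500 = 0.8013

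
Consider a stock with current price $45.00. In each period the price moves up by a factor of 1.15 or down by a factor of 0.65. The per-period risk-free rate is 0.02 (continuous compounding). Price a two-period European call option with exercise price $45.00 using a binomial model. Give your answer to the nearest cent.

$7.64

Risk-neutral probability p = (e^0.02 − 0.65)/(1.15 − 0.65) = 0.3702/0.5000 = 0.7404
Terminal stock prices: S_uu = 59.51, S_ud = 33.64, S_dd = 19.01
Terminal payoffs (S − K): max(14.51, 0) = 14.51, max(-11.36, 0) = 0, max(-25.99, 0) = 0
Node u (S = 51.75): V_u = e^(−0.02)·[0.7404·14.5125 + 0.2596·0.0000] = 10.5323
Node d (S = 29.25): V_d = e^(−0.02)·[0.7404·0.0000 + 0.2596·0.0000] = 0.0000
Node 0 (S = 45): V_0 = e^(−0.02)·[0.7404·10.5323 + 0.2596·0.0000] = 7.6437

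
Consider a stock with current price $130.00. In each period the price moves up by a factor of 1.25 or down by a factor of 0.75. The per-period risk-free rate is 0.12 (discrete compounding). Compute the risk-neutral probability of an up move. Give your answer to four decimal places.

p = 0.7400

Risk-neutral probability p = (1 + 0.12 − 0.75)/(1.25 − 0.75) = 0.3700/0.5000 = 0.7400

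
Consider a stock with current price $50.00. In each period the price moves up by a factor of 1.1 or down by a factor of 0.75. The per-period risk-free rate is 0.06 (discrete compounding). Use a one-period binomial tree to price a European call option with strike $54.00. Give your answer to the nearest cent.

Risk-neutral probability p = (1 + 0.06 − 0.75)/(1.1 − 0.75) = 0.3100/0.3500 = 0.8857
Terminal stock prices: S_u = 55, S_d = 37.5
Terminal payoffs (S − K): max(1, 0) = 1, max(-16.5, 0) = 0
Node 0 (S = 50): V_0 = 1/1.06·[0.8857·1.0000 + 0.1143·0.0000] = 0.8356

$0.84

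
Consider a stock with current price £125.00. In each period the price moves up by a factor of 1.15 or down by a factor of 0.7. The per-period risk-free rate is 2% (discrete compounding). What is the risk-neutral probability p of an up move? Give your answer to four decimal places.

Risk-neutral probability p = (1 + 0.02 − 0.7)/(1.15 − 0.7) = 0.3200/0.4500 = 0.7111

p = 0.7111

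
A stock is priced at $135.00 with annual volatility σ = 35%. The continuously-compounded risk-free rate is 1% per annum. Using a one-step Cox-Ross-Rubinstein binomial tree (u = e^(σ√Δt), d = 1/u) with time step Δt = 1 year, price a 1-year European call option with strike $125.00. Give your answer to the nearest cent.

$28.17

CRR parameters: u = e^(σ√Δt) = e^(0.35·√1) = 1.4191, d = 1/u = 0.7047
Per-period rate: rΔt = 0.01·1 = 0.01, so R = e^0.01 = 1.0101
Risk-neutral probability p = (e^0.01 − 0.7047)/(1.4191 − 0.7047) = 0.3054/0.7144 = 0.4275
Terminal stock prices: S_u = 191.6, S_d = 95.13
Terminal payoffs (S − K): max(66.57, 0) = 66.57, max(-29.87, 0) = 0
Node 0 (S = 135): V_0 = e^(−0.01)·[0.4275·66.5741 + 0.5725·0.0000] = 28.1740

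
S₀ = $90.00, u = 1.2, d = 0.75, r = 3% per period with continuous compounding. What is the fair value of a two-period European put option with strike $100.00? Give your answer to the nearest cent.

$15.00

Risk-neutral probability p = (e^0.03 − 0.75)/(1.2 − 0.75) = 0.2805/0.4500 = 0.6232
Terminal stock prices: S_uu = 129.6, S_ud = 81, S_dd = 50.62
Terminal payoffs (K − S): max(-29.6, 0) = 0, max(19, 0) = 19, max(49.38, 0) = 49.38
Node u (S = 108): V_u = e^(−0.03)·[0.6232·0.0000 + 0.3768·19.0000] = 6.9470
Node d (S = 67.5): V_d = e^(−0.03)·[0.6232·19.0000 + 0.3768·49.3750] = 29.5446
Node 0 (S = 90): V_0 = e^(−0.03)·[0.6232·6.9470 + 0.3768·29.5446] = 15.0041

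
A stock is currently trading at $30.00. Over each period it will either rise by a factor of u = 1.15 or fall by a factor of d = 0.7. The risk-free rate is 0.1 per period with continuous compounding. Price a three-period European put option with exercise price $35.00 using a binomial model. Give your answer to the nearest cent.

Risk-neutral probability p = (e^0.1 − 0.7)/(1.15 − 0.7) = 0.4052/0.4500 = 0.9004
Terminal stock prices: S_uuu = 45.63, S_uud = 27.77, S_udd = 16.9, S_ddd = 10.29
Terminal payoffs (K − S): max(-10.63, 0) = 0, max(7.228, 0) = 7.228, max(18.1, 0) = 18.1, max(24.71, 0) = 24.71
Node uu (S = 39.67): V_uu = e^(−0.1)·[0.9004·0.0000 + 0.0996·7.2275] = 0.6515
Node ud (S = 24.15): V_ud = e^(−0.1)·[0.9004·7.2275 + 0.0996·18.0950] = 7.5193
Node dd (S = 14.7): V_dd = e^(−0.1)·[0.9004·18.0950 + 0.0996·24.7100] = 16.9693
Node u (S = 34.5): V_u = e^(−0.1)·[0.9004·0.6515 + 0.0996·7.5193] = 1.2086
Node d (S = 21): V_d = e^(−0.1)·[0.9004·7.5193 + 0.0996·16.9693] = 7.6556
Node 0 (S = 30): V_0 = e^(−0.1)·[0.9004·1.2086 + 0.0996·7.6556] = 1.6747

$1.67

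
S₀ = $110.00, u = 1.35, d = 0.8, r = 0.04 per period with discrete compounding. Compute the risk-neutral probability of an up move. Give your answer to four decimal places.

Risk-neutral probability p = (1 + 0.04 − 0.8)/(1.35 − 0.8) = 0.2400/0.5500 = 0.4364

p = 0.4364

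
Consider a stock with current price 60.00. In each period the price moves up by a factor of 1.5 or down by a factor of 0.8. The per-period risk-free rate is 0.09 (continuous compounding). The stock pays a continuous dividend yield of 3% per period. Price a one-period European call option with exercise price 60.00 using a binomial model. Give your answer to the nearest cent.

10.26

Per-period risk-free factor R = e^0.09 = 1.0942; dividend-adjusted growth = e^(0.09−0.03) = 1.0618.
Risk-neutral probability p = (1.0618 − 0.8)/(1.5 − 0.8) = 0.2618/0.7000 = 0.3741
Terminal stock prices: S_u = 90, S_d = 48
Terminal payoffs (S − K): max(30, 0) = 30, max(-12, 0) = 0
Node 0 (S = 60): V_0 = e^(−0.09)·[0.3741·30.0000 + 0.6259·0.0000] = 10.2557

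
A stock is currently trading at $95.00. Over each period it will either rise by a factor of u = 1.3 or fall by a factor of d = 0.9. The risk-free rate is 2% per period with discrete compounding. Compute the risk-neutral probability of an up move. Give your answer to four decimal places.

p = 0.3000

Risk-neutral probability p = (1 + 0.02 − 0.9)/(1.3 − 0.9) = 0.1200/0.4000 = 0.3000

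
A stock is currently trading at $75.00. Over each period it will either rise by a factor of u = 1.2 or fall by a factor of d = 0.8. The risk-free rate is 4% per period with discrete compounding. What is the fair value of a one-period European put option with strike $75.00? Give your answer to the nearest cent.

Risk-neutral probability p = (1 + 0.04 − 0.8)/(1.2 − 0.8) = 0.2400/0.4000 = 0.6000
Terminal stock prices: S_u = 90, S_d = 60
Terminal payoffs (K − S): max(-15, 0) = 0, max(15, 0) = 15
Node 0 (S = 75): V_0 = 1/1.04·[0.6000·0.0000 + 0.4000·15.0000] = 5.7692

$5.77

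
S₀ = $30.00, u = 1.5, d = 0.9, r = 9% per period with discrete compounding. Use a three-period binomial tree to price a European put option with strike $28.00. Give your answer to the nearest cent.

Risk-neutral probability p = (1 + 0.09 − 0.9)/(1.5 − 0.9) = 0.1900/0.6000 = 0.3167
Terminal stock prices: S_uuu = 101.2, S_uud = 60.75, S_udd = 36.45, S_ddd = 21.87
Terminal payoffs (K − S): max(-73.25, 0) = 0, max(-32.75, 0) = 0, max(-8.45, 0) = 0, max(6.13, 0) = 6.13
Node uu (S = 67.5): V_uu = 1/1.09·[0.3167·0.0000 + 0.6833·0.0000] = 0.0000
Node ud (S = 40.5): V_ud = 1/1.09·[0.3167·0.0000 + 0.6833·0.0000] = 0.0000
Node dd (S = 24.3): V_dd = 1/1.09·[0.3167·0.0000 + 0.6833·6.1300] = 3.8430
Node u (S = 45): V_u = 1/1.09·[0.3167·0.0000 + 0.6833·0.0000] = 0.0000
Node d (S = 27): V_d = 1/1.09·[0.3167·0.0000 + 0.6833·3.8430] = 2.4092
Node 0 (S = 30): V_0 = 1/1.09·[0.3167·0.0000 + 0.6833·2.4092] = 1.5104

$1.51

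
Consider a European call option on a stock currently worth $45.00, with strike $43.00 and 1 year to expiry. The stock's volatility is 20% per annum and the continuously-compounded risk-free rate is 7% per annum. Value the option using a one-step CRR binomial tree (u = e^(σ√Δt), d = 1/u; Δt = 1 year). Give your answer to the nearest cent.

CRR parameters: u = e^(σ√Δt) = e^(0.2·√1) = 1.2214, d = 1/u = 0.8187
Per-period rate: rΔt = 0.07·1 = 0.07, so R = e^0.07 = 1.0725
Risk-neutral probability p = (e^0.07 − 0.8187)/(1.2214 − 0.8187) = 0.2538/0.4027 = 0.6302
Terminal stock prices: S_u = 54.96, S_d = 36.84
Terminal payoffs (S − K): max(11.96, 0) = 11.96, max(-6.157, 0) = 0
Node 0 (S = 45): V_0 = e^(−0.07)·[0.6302·11.9631 + 0.3698·0.0000] = 7.0298

$7.03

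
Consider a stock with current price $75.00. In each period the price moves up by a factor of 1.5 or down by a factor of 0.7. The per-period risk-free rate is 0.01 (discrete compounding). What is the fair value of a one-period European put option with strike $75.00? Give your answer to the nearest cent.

Risk-neutral probability p = (1 + 0.01 − 0.7)/(1.5 − 0.7) = 0.3100/0.8000 = 0.3875
Terminal stock prices: S_u = 112.5, S_d = 52.5
Terminal payoffs (K − S): max(-37.5, 0) = 0, max(22.5, 0) = 22.5
Node 0 (S = 75): V_0 = 1/1.01·[0.3875·0.0000 + 0.6125·22.5000] = 13.6448

$13.64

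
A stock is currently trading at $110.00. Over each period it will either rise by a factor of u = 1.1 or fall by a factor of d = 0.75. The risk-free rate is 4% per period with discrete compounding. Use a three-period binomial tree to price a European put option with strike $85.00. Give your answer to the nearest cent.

$1.27

Risk-neutral probability p = (1 + 0.04 − 0.75)/(1.1 − 0.75) = 0.2900/0.3500 = 0.8286
Terminal stock prices: S_uuu = 146.4, S_uud = 99.83, S_udd = 68.06, S_ddd = 46.41
Terminal payoffs (K − S): max(-61.41, 0) = 0, max(-14.83, 0) = 0, max(16.94, 0) = 16.94, max(38.59, 0) = 38.59
Node uu (S = 133.1): V_uu = 1/1.04·[0.8286·0.0000 + 0.1714·0.0000] = 0.0000
Node ud (S = 90.75): V_ud = 1/1.04·[0.8286·0.0000 + 0.1714·16.9375] = 2.7919
Node dd (S = 61.88): V_dd = 1/1.04·[0.8286·16.9375 + 0.1714·38.5938] = 19.8558
Node u (S = 121): V_u = 1/1.04·[0.8286·0.0000 + 0.1714·2.7919] = 0.4602
Node d (S = 82.5): V_d = 1/1.04·[0.8286·2.7919 + 0.1714·19.8558] = 5.4972
Node 0 (S = 110): V_0 = 1/1.04·[0.8286·0.4602 + 0.1714·5.4972] = 1.2728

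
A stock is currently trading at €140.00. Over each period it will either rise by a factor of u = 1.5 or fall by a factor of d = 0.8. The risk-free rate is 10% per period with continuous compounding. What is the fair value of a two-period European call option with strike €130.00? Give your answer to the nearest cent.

Risk-neutral probability p = (e^0.1 − 0.8)/(1.5 − 0.8) = 0.3052/0.7000 = 0.4360
Terminal stock prices: S_uu = 315, S_ud = 168, S_dd = 89.6
Terminal payoffs (S − K): max(185, 0) = 185, max(38, 0) = 38, max(-40.4, 0) = 0
Node u (S = 210): V_u = e^(−0.1)·[0.4360·185.0000 + 0.5640·38.0000] = 92.3711
Node d (S = 112): V_d = e^(−0.1)·[0.4360·38.0000 + 0.5640·0.0000] = 14.9899
Node 0 (S = 140): V_0 = e^(−0.1)·[0.4360·92.3711 + 0.5640·14.9899] = 44.0881

€44.09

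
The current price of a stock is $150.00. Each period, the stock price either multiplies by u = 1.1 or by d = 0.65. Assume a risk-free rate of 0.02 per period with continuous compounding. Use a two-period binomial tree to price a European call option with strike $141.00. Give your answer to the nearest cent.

Risk-neutral probability p = (e^0.02 − 0.65)/(1.1 − 0.65) = 0.3702/0.4500 = 0.8227
Terminal stock prices: S_uu = 181.5, S_ud = 107.2, S_dd = 63.38
Terminal payoffs (S − K): max(40.5, 0) = 40.5, max(-33.75, 0) = 0, max(-77.62, 0) = 0
Node u (S = 165): V_u = e^(−0.02)·[0.8227·40.5000 + 0.1773·0.0000] = 32.6584
Node d (S = 97.5): V_d = e^(−0.02)·[0.8227·0.0000 + 0.1773·0.0000] = 0.0000
Node 0 (S = 150): V_0 = e^(−0.02)·[0.8227·32.6584 + 0.1773·0.0000] = 26.3351

$26.34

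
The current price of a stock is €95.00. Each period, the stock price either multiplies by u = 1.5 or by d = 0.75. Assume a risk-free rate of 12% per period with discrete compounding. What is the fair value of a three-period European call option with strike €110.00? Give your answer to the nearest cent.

Risk-neutral probability p = (1 + 0.12 − 0.75)/(1.5 − 0.75) = 0.3700/0.7500 = 0.4933
Terminal stock prices: S_uuu = 320.6, S_uud = 160.3, S_udd = 80.16, S_ddd = 40.08
Terminal payoffs (S − K): max(210.6, 0) = 210.6, max(50.31, 0) = 50.31, max(-29.84, 0) = 0, max(-69.92, 0) = 0
Node uu (S = 213.8): V_uu = 1/1.12·[0.4933·210.6250 + 0.5067·50.3125] = 115.5357
Node ud (S = 106.9): V_ud = 1/1.12·[0.4933·50.3125 + 0.5067·0.0000] = 22.1615
Node dd (S = 53.44): V_dd = 1/1.12·[0.4933·0.0000 + 0.5067·0.0000] = 0.0000
Node u (S = 142.5): V_u = 1/1.12·[0.4933·115.5357 + 0.5067·22.1615] = 60.9162
Node d (S = 71.25): V_d = 1/1.12·[0.4933·22.1615 + 0.5067·0.0000] = 9.7616
Node 0 (S = 95): V_0 = 1/1.12·[0.4933·60.9162 + 0.5067·9.7616] = 31.2481

€31.25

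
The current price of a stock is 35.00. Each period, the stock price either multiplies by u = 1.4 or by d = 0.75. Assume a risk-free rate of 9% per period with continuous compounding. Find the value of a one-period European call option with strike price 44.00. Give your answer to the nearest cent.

2.42

Risk-neutral probability p = (e^0.09 − 0.75)/(1.4 − 0.75) = 0.3442/0.6500 = 0.5295
Terminal stock prices: S_u = 49, S_d = 26.25
Terminal payoffs (S − K): max(5, 0) = 5, max(-17.75, 0) = 0
Node 0 (S = 35): V_0 = e^(−0.09)·[0.5295·5.0000 + 0.4705·0.0000] = 2.4196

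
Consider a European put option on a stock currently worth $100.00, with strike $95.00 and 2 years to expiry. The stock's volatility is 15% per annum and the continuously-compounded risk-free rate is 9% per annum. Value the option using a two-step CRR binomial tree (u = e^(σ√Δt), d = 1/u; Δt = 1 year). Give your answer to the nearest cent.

$0.88

CRR parameters: u = e^(σ√Δt) = e^(0.15·√1) = 1.1618, d = 1/u = 0.8607
Per-period rate: rΔt = 0.09·1 = 0.09, so R = e^0.09 = 1.0942
Risk-neutral probability p = (e^0.09 − 0.8607)/(1.1618 − 0.8607) = 0.2335/0.3011 = 0.7753
Terminal stock prices: S_uu = 135, S_ud = 100, S_dd = 74.08
Terminal payoffs (K − S): max(-39.99, 0) = 0, max(-5, 0) = 0, max(20.92, 0) = 20.92
Node u (S = 116.2): V_u = e^(−0.09)·[0.7753·0.0000 + 0.2247·0.0000] = 0.0000
Node d (S = 86.07): V_d = e^(−0.09)·[0.7753·0.0000 + 0.2247·20.9182] = 4.2956
Node 0 (S = 100): V_0 = e^(−0.09)·[0.7753·0.0000 + 0.2247·4.2956] = 0.8821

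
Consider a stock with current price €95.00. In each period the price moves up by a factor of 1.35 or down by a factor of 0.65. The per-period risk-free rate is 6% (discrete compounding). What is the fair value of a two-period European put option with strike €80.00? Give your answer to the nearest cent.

€6.09

Risk-neutral probability p = (1 + 0.06 − 0.65)/(1.35 − 0.65) = 0.4100/0.7000 = 0.5857
Terminal stock prices: S_uu = 173.1, S_ud = 83.36, S_dd = 40.14
Terminal payoffs (K − S): max(-93.14, 0) = 0, max(-3.362, 0) = 0, max(39.86, 0) = 39.86
Node u (S = 128.2): V_u = 1/1.06·[0.5857·0.0000 + 0.4143·0.0000] = 0.0000
Node d (S = 61.75): V_d = 1/1.06·[0.5857·0.0000 + 0.4143·39.8625] = 15.5797
Node 0 (S = 95): V_0 = 1/1.06·[0.5857·0.0000 + 0.4143·15.5797] = 6.0891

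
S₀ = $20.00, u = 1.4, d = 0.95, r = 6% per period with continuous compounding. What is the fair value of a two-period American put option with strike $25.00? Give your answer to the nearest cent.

Risk-neutral probability p = (e^0.06 − 0.95)/(1.4 − 0.95) = 0.1118/0.4500 = 0.2485
Terminal stock prices: S_uu = 39.2, S_ud = 26.6, S_dd = 18.05
Terminal payoffs (K − S): max(-14.2, 0) = 0, max(-1.6, 0) = 0, max(6.95, 0) = 6.95
Node u (S = 28): continuation = e^(−0.06)·[0.2485·0.0000 + 0.7515·0.0000] = 0.0000; exercise value = 0.0000 ≤ continuation, so V_u = 0.0000
Node d (S = 19): continuation = e^(−0.06)·[0.2485·0.0000 + 0.7515·6.9500] = 4.9186; exercise value = 6.0000 > continuation, so V_d = 6.0000 (exercise)
Node 0 (S = 20): continuation = e^(−0.06)·[0.2485·0.0000 + 0.7515·6.0000] = 4.2463; exercise value = 5.0000 > continuation, so V_0 = 5.0000 (exercise)

$5.00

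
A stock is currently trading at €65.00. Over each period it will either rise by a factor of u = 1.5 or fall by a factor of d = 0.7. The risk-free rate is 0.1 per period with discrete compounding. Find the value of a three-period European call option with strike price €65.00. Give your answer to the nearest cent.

€25.03

Risk-neutral probability p = (1 + 0.1 − 0.7)/(1.5 − 0.7) = 0.4000/0.8000 = 0.5000
Terminal stock prices: S_uuu = 219.4, S_uud = 102.4, S_udd = 47.77, S_ddd = 22.29
Terminal payoffs (S − K): max(154.4, 0) = 154.4, max(37.38, 0) = 37.38, max(-17.23, 0) = 0, max(-42.71, 0) = 0
Node uu (S = 146.2): V_uu = 1/1.1·[0.5000·154.3750 + 0.5000·37.3750] = 87.1591
Node ud (S = 68.25): V_ud = 1/1.1·[0.5000·37.3750 + 0.5000·0.0000] = 16.9886
Node dd (S = 31.85): V_dd = 1/1.1·[0.5000·0.0000 + 0.5000·0.0000] = 0.0000
Node u (S = 97.5): V_u = 1/1.1·[0.5000·87.1591 + 0.5000·16.9886] = 47.3399
Node d (S = 45.5): V_d = 1/1.1·[0.5000·16.9886 + 0.5000·0.0000] = 7.7221
Node 0 (S = 65): V_0 = 1/1.1·[0.5000·47.3399 + 0.5000·7.7221] = 25.0282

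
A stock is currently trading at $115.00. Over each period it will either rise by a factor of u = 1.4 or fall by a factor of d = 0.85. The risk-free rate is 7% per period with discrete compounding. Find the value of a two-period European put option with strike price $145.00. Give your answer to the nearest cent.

$22.88

Risk-neutral probability p = (1 + 0.07 − 0.85)/(1.4 − 0.85) = 0.2200/0.5500 = 0.4000
Terminal stock prices: S_uu = 225.4, S_ud = 136.8, S_dd = 83.09
Terminal payoffs (K − S): max(-80.4, 0) = 0, max(8.15, 0) = 8.15, max(61.91, 0) = 61.91
Node u (S = 161): V_u = 1/1.07·[0.4000·0.0000 + 0.6000·8.1500] = 4.5701
Node d (S = 97.75): V_d = 1/1.07·[0.4000·8.1500 + 0.6000·61.9125] = 37.7640
Node 0 (S = 115): V_0 = 1/1.07·[0.4000·4.5701 + 0.6000·37.7640] = 22.8845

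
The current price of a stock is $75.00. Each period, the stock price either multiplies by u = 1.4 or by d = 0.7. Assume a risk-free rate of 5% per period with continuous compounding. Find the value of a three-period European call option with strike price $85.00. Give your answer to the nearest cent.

Risk-neutral probability p = (e^0.05 − 0.7)/(1.4 − 0.7) = 0.3513/0.7000 = 0.5018
Terminal stock prices: S_uuu = 205.8, S_uud = 102.9, S_udd = 51.45, S_ddd = 25.72
Terminal payoffs (S − K): max(120.8, 0) = 120.8, max(17.9, 0) = 17.9, max(-33.55, 0) = 0, max(-59.28, 0) = 0
Node uu (S = 147): V_uu = e^(−0.05)·[0.5018·120.8000 + 0.4982·17.9000] = 66.1455
Node ud (S = 73.5): V_ud = e^(−0.05)·[0.5018·17.9000 + 0.4982·0.0000] = 8.5444
Node dd (S = 36.75): V_dd = e^(−0.05)·[0.5018·0.0000 + 0.4982·0.0000] = 0.0000
Node u (S = 105): V_u = e^(−0.05)·[0.5018·66.1455 + 0.4982·8.5444] = 35.6231
Node d (S = 52.5): V_d = e^(−0.05)·[0.5018·8.5444 + 0.4982·0.0000] = 4.0786
Node 0 (S = 75): V_0 = e^(−0.05)·[0.5018·35.6231 + 0.4982·4.0786] = 18.9372

$18.94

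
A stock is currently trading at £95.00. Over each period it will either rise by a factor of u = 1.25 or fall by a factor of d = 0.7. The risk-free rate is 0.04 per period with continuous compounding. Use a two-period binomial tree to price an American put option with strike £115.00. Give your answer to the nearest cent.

£24.66

Risk-neutral probability p = (e^0.04 − 0.7)/(1.25 − 0.7) = 0.3408/0.5500 = 0.6197
Terminal stock prices: S_uu = 148.4, S_ud = 83.12, S_dd = 46.55
Terminal payoffs (K − S): max(-33.44, 0) = 0, max(31.88, 0) = 31.88, max(68.45, 0) = 68.45
Node u (S = 118.8): continuation = e^(−0.04)·[0.6197·0.0000 + 0.3803·31.8750] = 11.6481; exercise value = 0.0000 ≤ continuation, so V_u = 11.6481
Node d (S = 66.5): continuation = e^(−0.04)·[0.6197·31.8750 + 0.3803·68.4500] = 43.9908; exercise value = 48.5000 > continuation, so V_d = 48.5000 (exercise)
Node 0 (S = 95): continuation = e^(−0.04)·[0.6197·11.6481 + 0.3803·48.5000] = 24.6582; exercise value = 20.0000 ≤ continuation, so V_0 = 24.6582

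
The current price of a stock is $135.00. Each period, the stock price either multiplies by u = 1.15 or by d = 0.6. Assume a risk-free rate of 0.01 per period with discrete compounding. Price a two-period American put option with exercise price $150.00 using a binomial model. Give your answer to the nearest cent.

$27.96

Risk-neutral probability p = (1 + 0.01 − 0.6)/(1.15 − 0.6) = 0.4100/0.5500 = 0.7455
Terminal stock prices: S_uu = 178.5, S_ud = 93.15, S_dd = 48.6
Terminal payoffs (K − S): max(-28.54, 0) = 0, max(56.85, 0) = 56.85, max(101.4, 0) = 101.4
Node u (S = 155.2): continuation = 1/1.01·[0.7455·0.0000 + 0.2545·56.8500] = 14.3276; exercise value = 0.0000 ≤ continuation, so V_u = 14.3276
Node d (S = 81): continuation = 1/1.01·[0.7455·56.8500 + 0.2545·101.4000] = 67.5149; exercise value = 69.0000 > continuation, so V_d = 69.0000 (exercise)
Node 0 (S = 135): continuation = 1/1.01·[0.7455·14.3276 + 0.2545·69.0000] = 27.9646; exercise value = 15.0000 ≤ continuation, so V_0 = 27.9646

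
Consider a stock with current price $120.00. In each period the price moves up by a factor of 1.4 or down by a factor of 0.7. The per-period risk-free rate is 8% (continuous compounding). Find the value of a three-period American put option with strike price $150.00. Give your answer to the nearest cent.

Risk-neutral probability p = (e^0.08 − 0.7)/(1.4 − 0.7) = 0.3833/0.7000 = 0.5476
Terminal stock prices: S_uuu = 329.3, S_uud = 164.6, S_udd = 82.32, S_ddd = 41.16
Terminal payoffs (K − S): max(-179.3, 0) = 0, max(-14.64, 0) = 0, max(67.68, 0) = 67.68, max(108.8, 0) = 108.8
Node uu (S = 235.2): continuation = e^(−0.08)·[0.5476·0.0000 + 0.4524·0.0000] = 0.0000; exercise value = 0.0000 ≤ continuation, so V_uu = 0.0000
Node ud (S = 117.6): continuation = e^(−0.08)·[0.5476·0.0000 + 0.4524·67.6800] = 28.2673; exercise value = 32.4000 > continuation, so V_ud = 32.4000 (exercise)
Node dd (S = 58.8): continuation = e^(−0.08)·[0.5476·67.6800 + 0.4524·108.8400] = 79.6675; exercise value = 91.2000 > continuation, so V_dd = 91.2000 (exercise)
Node u (S = 168): continuation = e^(−0.08)·[0.5476·0.0000 + 0.4524·32.4000] = 13.5322; exercise value = 0.0000 ≤ continuation, so V_u = 13.5322
Node d (S = 84): continuation = e^(−0.08)·[0.5476·32.4000 + 0.4524·91.2000] = 54.4675; exercise value = 66.0000 > continuation, so V_d = 66.0000 (exercise)
Node 0 (S = 120): continuation = e^(−0.08)·[0.5476·13.5322 + 0.4524·66.0000] = 34.4056; exercise value = 30.0000 ≤ continuation, so V_0 = 34.4056

$34.41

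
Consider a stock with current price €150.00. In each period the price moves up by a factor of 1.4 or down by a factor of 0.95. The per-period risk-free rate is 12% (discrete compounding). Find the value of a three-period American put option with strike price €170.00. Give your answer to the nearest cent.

€20.00

Risk-neutral probability p = (1 + 0.12 − 0.95)/(1.4 − 0.95) = 0.1700/0.4500 = 0.3778
Terminal stock prices: S_uuu = 411.6, S_uud = 279.3, S_udd = 189.5, S_ddd = 128.6
Terminal payoffs (K − S): max(-241.6, 0) = 0, max(-109.3, 0) = 0, max(-19.53, 0) = 0, max(41.39, 0) = 41.39
Node uu (S = 294): continuation = 1/1.12·[0.3778·0.0000 + 0.6222·0.0000] = 0.0000; exercise value = 0.0000 ≤ continuation, so V_uu = 0.0000
Node ud (S = 199.5): continuation = 1/1.12·[0.3778·0.0000 + 0.6222·0.0000] = 0.0000; exercise value = 0.0000 ≤ continuation, so V_ud = 0.0000
Node dd (S = 135.4): continuation = 1/1.12·[0.3778·0.0000 + 0.6222·41.3938] = 22.9965; exercise value = 34.6250 > continuation, so V_dd = 34.6250 (exercise)
Node u (S = 210): continuation = 1/1.12·[0.3778·0.0000 + 0.6222·0.0000] = 0.0000; exercise value = 0.0000 ≤ continuation, so V_u = 0.0000
Node d (S = 142.5): continuation = 1/1.12·[0.3778·0.0000 + 0.6222·34.6250] = 19.2361; exercise value = 27.5000 > continuation, so V_d = 27.5000 (exercise)
Node 0 (S = 150): continuation = 1/1.12·[0.3778·0.0000 + 0.6222·27.5000] = 15.2778; exercise value = 20.0000 > continuation, so V_0 = 20.0000 (exercise)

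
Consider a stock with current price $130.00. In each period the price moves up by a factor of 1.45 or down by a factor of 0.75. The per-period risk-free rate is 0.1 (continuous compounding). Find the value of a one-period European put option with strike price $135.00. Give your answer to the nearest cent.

$16.72

Risk-neutral probability p = (e^0.1 − 0.75)/(1.45 − 0.75) = 0.3552/0.7000 = 0.5074
Terminal stock prices: S_u = 188.5, S_d = 97.5
Terminal payoffs (K − S): max(-53.5, 0) = 0, max(37.5, 0) = 37.5
Node 0 (S = 130): V_0 = e^(−0.1)·[0.5074·0.0000 + 0.4926·37.5000] = 16.7150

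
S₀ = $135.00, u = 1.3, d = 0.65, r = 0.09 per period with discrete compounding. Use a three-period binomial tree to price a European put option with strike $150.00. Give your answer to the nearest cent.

Risk-neutral probability p = (1 + 0.09 − 0.65)/(1.3 − 0.65) = 0.4400/0.6500 = 0.6769
Terminal stock prices: S_uuu = 296.6, S_uud = 148.3, S_udd = 74.15, S_ddd = 37.07
Terminal payoffs (K − S): max(-146.6, 0) = 0, max(1.702, 0) = 1.702, max(75.85, 0) = 75.85, max(112.9, 0) = 112.9
Node uu (S = 228.2): V_uu = 1/1.09·[0.6769·0.0000 + 0.3231·1.7025] = 0.5046
Node ud (S = 114.1): V_ud = 1/1.09·[0.6769·1.7025 + 0.3231·75.8512] = 23.5397
Node dd (S = 57.04): V_dd = 1/1.09·[0.6769·75.8512 + 0.3231·112.9256] = 80.5772
Node u (S = 175.5): V_u = 1/1.09·[0.6769·0.5046 + 0.3231·23.5397] = 7.2906
Node d (S = 87.75): V_d = 1/1.09·[0.6769·23.5397 + 0.3231·80.5772] = 38.5020
Node 0 (S = 135): V_0 = 1/1.09·[0.6769·7.2906 + 0.3231·38.5020] = 15.9397

$15.94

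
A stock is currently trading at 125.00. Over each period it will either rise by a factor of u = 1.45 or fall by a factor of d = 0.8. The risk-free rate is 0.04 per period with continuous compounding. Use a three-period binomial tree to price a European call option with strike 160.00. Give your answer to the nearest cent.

21.52

Risk-neutral probability p = (e^0.04 − 0.8)/(1.45 − 0.8) = 0.2408/0.6500 = 0.3705
Terminal stock prices: S_uuu = 381.1, S_uud = 210.2, S_udd = 116, S_ddd = 64
Terminal payoffs (S − K): max(221.1, 0) = 221.1, max(50.25, 0) = 50.25, max(-44, 0) = 0, max(-96, 0) = 0
Node uu (S = 262.8): V_uu = e^(−0.04)·[0.3705·221.0781 + 0.6295·50.2500] = 109.0862
Node ud (S = 145): V_ud = e^(−0.04)·[0.3705·50.2500 + 0.6295·0.0000] = 17.8866
Node dd (S = 80): V_dd = e^(−0.04)·[0.3705·0.0000 + 0.6295·0.0000] = 0.0000
Node u (S = 181.2): V_u = e^(−0.04)·[0.3705·109.0862 + 0.6295·17.8866] = 49.6479
Node d (S = 100): V_d = e^(−0.04)·[0.3705·17.8866 + 0.6295·0.0000] = 6.3667
Node 0 (S = 125): V_0 = e^(−0.04)·[0.3705·49.6479 + 0.6295·6.3667] = 21.5231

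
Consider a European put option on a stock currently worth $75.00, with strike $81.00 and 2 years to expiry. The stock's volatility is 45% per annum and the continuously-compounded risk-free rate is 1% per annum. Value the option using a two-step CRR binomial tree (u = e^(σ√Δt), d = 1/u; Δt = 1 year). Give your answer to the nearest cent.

$20.64

CRR parameters: u = e^(σ√Δt) = e^(0.45·√1) = 1.5683, d = 1/u = 0.6376
Per-period rate: rΔt = 0.01·1 = 0.01, so R = e^0.01 = 1.0101
Risk-neutral probability p = (e^0.01 − 0.6376)/(1.5683 − 0.6376) = 0.3724/0.9307 = 0.4002
Terminal stock prices: S_uu = 184.5, S_ud = 75, S_dd = 30.49
Terminal payoffs (K − S): max(-103.5, 0) = 0, max(6, 0) = 6, max(50.51, 0) = 50.51
Node u (S = 117.6): V_u = e^(−0.01)·[0.4002·0.0000 + 0.5998·6.0000] = 3.5632
Node d (S = 47.82): V_d = e^(−0.01)·[0.4002·6.0000 + 0.5998·50.5073] = 32.3719
Node 0 (S = 75): V_0 = e^(−0.01)·[0.4002·3.5632 + 0.5998·32.3719] = 20.6365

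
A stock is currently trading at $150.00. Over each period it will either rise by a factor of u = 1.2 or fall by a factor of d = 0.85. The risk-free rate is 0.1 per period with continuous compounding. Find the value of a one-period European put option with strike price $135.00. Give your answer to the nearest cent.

Risk-neutral probability p = (e^0.1 − 0.85)/(1.2 − 0.85) = 0.2552/0.3500 = 0.7291
Terminal stock prices: S_u = 180, S_d = 127.5
Terminal payoffs (K − S): max(-45, 0) = 0, max(7.5, 0) = 7.5
Node 0 (S = 150): V_0 = e^(−0.1)·[0.7291·0.0000 + 0.2709·7.5000] = 1.8387

$1.84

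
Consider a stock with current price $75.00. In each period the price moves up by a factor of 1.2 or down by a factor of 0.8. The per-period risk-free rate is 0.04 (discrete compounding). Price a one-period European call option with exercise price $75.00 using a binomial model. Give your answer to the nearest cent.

$8.65

Risk-neutral probability p = (1 + 0.04 − 0.8)/(1.2 − 0.8) = 0.2400/0.4000 = 0.6000
Terminal stock prices: S_u = 90, S_d = 60
Terminal payoffs (S − K): max(15, 0) = 15, max(-15, 0) = 0
Node 0 (S = 75): V_0 = 1/1.04·[0.6000·15.0000 + 0.4000·0.0000] = 8.6538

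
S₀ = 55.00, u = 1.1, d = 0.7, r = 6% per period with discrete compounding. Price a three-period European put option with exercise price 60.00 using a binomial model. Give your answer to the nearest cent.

Risk-neutral probability p = (1 + 0.06 − 0.7)/(1.1 − 0.7) = 0.3600/0.4000 = 0.9000
Terminal stock prices: S_uuu = 73.21, S_uud = 46.59, S_udd = 29.64, S_ddd = 18.86
Terminal payoffs (K − S): max(-13.21, 0) = 0, max(13.41, 0) = 13.41, max(30.36, 0) = 30.36, max(41.14, 0) = 41.14
Node uu (S = 66.55): V_uu = 1/1.06·[0.9000·0.0000 + 0.1000·13.4150] = 1.2656
Node ud (S = 42.35): V_ud = 1/1.06·[0.9000·13.4150 + 0.1000·30.3550] = 14.2538
Node dd (S = 26.95): V_dd = 1/1.06·[0.9000·30.3550 + 0.1000·41.1350] = 29.6538
Node u (S = 60.5): V_u = 1/1.06·[0.9000·1.2656 + 0.1000·14.2538] = 2.4192
Node d (S = 38.5): V_d = 1/1.06·[0.9000·14.2538 + 0.1000·29.6538] = 14.8998
Node 0 (S = 55): V_0 = 1/1.06·[0.9000·2.4192 + 0.1000·14.8998] = 3.4597

3.46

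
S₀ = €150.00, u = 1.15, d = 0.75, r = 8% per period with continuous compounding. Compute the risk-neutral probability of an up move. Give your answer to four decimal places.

Risk-neutral probability p = (e^0.08 − 0.75)/(1.15 − 0.75) = 0.3333/0.4000 = 0.8332

p = 0.8332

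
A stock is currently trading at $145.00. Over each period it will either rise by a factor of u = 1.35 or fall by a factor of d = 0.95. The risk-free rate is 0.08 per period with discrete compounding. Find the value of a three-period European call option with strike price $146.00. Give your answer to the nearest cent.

$34.39

Risk-neutral probability p = (1 + 0.08 − 0.95)/(1.35 − 0.95) = 0.1300/0.4000 = 0.3250
Terminal stock prices: S_uuu = 356.8, S_uud = 251, S_udd = 176.7, S_ddd = 124.3
Terminal payoffs (S − K): max(210.8, 0) = 210.8, max(105, 0) = 105, max(30.66, 0) = 30.66, max(-21.68, 0) = 0
Node uu (S = 264.3): V_uu = 1/1.08·[0.3250·210.7544 + 0.6750·105.0494] = 129.0773
Node ud (S = 186): V_ud = 1/1.08·[0.3250·105.0494 + 0.6750·30.6644] = 50.7773
Node dd (S = 130.9): V_dd = 1/1.08·[0.3250·30.6644 + 0.6750·0.0000] = 9.2277
Node u (S = 195.8): V_u = 1/1.08·[0.3250·129.0773 + 0.6750·50.7773] = 70.5785
Node d (S = 137.8): V_d = 1/1.08·[0.3250·50.7773 + 0.6750·9.2277] = 21.0475
Node 0 (S = 145): V_0 = 1/1.08·[0.3250·70.5785 + 0.6750·21.0475] = 34.3936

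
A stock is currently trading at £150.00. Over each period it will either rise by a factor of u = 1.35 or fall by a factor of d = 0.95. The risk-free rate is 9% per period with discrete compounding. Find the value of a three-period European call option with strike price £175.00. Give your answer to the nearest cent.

£24.71

Risk-neutral probability p = (1 + 0.09 − 0.95)/(1.35 − 0.95) = 0.1400/0.4000 = 0.3500
Terminal stock prices: S_uuu = 369.1, S_uud = 259.7, S_udd = 182.8, S_ddd = 128.6
Terminal payoffs (S − K): max(194.1, 0) = 194.1, max(84.71, 0) = 84.71, max(7.756, 0) = 7.756, max(-46.39, 0) = 0
Node uu (S = 273.4): V_uu = 1/1.09·[0.3500·194.0563 + 0.6500·84.7063] = 112.8245
Node ud (S = 192.4): V_ud = 1/1.09·[0.3500·84.7063 + 0.6500·7.7562] = 31.8245
Node dd (S = 135.4): V_dd = 1/1.09·[0.3500·7.7562 + 0.6500·0.0000] = 2.4905
Node u (S = 202.5): V_u = 1/1.09·[0.3500·112.8245 + 0.6500·31.8245] = 55.2060
Node d (S = 142.5): V_d = 1/1.09·[0.3500·31.8245 + 0.6500·2.4905] = 11.7041
Node 0 (S = 150): V_0 = 1/1.09·[0.3500·55.2060 + 0.6500·11.7041] = 24.7062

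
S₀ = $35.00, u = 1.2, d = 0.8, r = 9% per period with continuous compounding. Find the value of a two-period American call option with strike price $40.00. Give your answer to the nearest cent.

Risk-neutral probability p = (e^0.09 − 0.8)/(1.2 − 0.8) = 0.2942/0.4000 = 0.7354
Terminal stock prices: S_uu = 50.4, S_ud = 33.6, S_dd = 22.4
Terminal payoffs (S − K): max(10.4, 0) = 10.4, max(-6.4, 0) = 0, max(-17.6, 0) = 0
Node u (S = 42): continuation = e^(−0.09)·[0.7354·10.4000 + 0.2646·0.0000] = 6.9902; exercise value = 2.0000 ≤ continuation, so V_u = 6.9902
Node d (S = 28): continuation = e^(−0.09)·[0.7354·0.0000 + 0.2646·0.0000] = 0.0000; exercise value = 0.0000 ≤ continuation, so V_d = 0.0000
Node 0 (S = 35): continuation = e^(−0.09)·[0.7354·6.9902 + 0.2646·0.0000] = 4.6984; exercise value = 0.0000 ≤ continuation, so V_0 = 4.6984

$4.70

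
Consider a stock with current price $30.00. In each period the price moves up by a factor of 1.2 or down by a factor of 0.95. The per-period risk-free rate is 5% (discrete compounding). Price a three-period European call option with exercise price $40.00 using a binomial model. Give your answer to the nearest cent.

$0.91

Risk-neutral probability p = (1 + 0.05 − 0.95)/(1.2 − 0.95) = 0.1000/0.2500 = 0.4000
Terminal stock prices: S_uuu = 51.84, S_uud = 41.04, S_udd = 32.49, S_ddd = 25.72
Terminal payoffs (S − K): max(11.84, 0) = 11.84, max(1.04, 0) = 1.04, max(-7.51, 0) = 0, max(-14.28, 0) = 0
Node uu (S = 43.2): V_uu = 1/1.05·[0.4000·11.8400 + 0.6000·1.0400] = 5.1048
Node ud (S = 34.2): V_ud = 1/1.05·[0.4000·1.0400 + 0.6000·0.0000] = 0.3962
Node dd (S = 27.07): V_dd = 1/1.05·[0.4000·0.0000 + 0.6000·0.0000] = 0.0000
Node u (S = 36): V_u = 1/1.05·[0.4000·5.1048 + 0.6000·0.3962] = 2.1711
Node d (S = 28.5): V_d = 1/1.05·[0.4000·0.3962 + 0.6000·0.0000] = 0.1509
Node 0 (S = 30): V_0 = 1/1.05·[0.4000·2.1711 + 0.6000·0.1509] = 0.9133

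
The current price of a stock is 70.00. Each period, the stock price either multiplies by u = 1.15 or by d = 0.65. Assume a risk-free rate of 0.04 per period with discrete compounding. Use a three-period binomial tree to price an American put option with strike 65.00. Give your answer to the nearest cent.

6.71

Risk-neutral probability p = (1 + 0.04 − 0.65)/(1.15 − 0.65) = 0.3900/0.5000 = 0.7800
Terminal stock prices: S_uuu = 106.5, S_uud = 60.17, S_udd = 34.01, S_ddd = 19.22
Terminal payoffs (K − S): max(-41.46, 0) = 0, max(4.826, 0) = 4.826, max(30.99, 0) = 30.99, max(45.78, 0) = 45.78
Node uu (S = 92.57): continuation = 1/1.04·[0.7800·0.0000 + 0.2200·4.8263] = 1.0209; exercise value = 0.0000 ≤ continuation, so V_uu = 1.0209
Node ud (S = 52.33): continuation = 1/1.04·[0.7800·4.8263 + 0.2200·30.9887] = 10.1750; exercise value = 12.6750 > continuation, so V_ud = 12.6750 (exercise)
Node dd (S = 29.58): continuation = 1/1.04·[0.7800·30.9887 + 0.2200·45.7763] = 32.9250; exercise value = 35.4250 > continuation, so V_dd = 35.4250 (exercise)
Node u (S = 80.5): continuation = 1/1.04·[0.7800·1.0209 + 0.2200·12.6750] = 3.4470; exercise value = 0.0000 ≤ continuation, so V_u = 3.4470
Node d (S = 45.5): continuation = 1/1.04·[0.7800·12.6750 + 0.2200·35.4250] = 17.0000; exercise value = 19.5000 > continuation, so V_d = 19.5000 (exercise)
Node 0 (S = 70): continuation = 1/1.04·[0.7800·3.4470 + 0.2200·19.5000] = 6.7102; exercise value = 0.0000 ≤ continuation, so V_0 = 6.7102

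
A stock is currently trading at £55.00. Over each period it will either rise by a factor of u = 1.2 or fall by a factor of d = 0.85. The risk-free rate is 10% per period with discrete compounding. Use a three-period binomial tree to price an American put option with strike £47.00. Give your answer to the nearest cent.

Risk-neutral probability p = (1 + 0.1 − 0.85)/(1.2 − 0.85) = 0.2500/0.3500 = 0.7143
Terminal stock prices: S_uuu = 95.04, S_uud = 67.32, S_udd = 47.68, S_ddd = 33.78
Terminal payoffs (K − S): max(-48.04, 0) = 0, max(-20.32, 0) = 0, max(-0.685, 0) = 0, max(13.22, 0) = 13.22
Node uu (S = 79.2): continuation = 1/1.1·[0.7143·0.0000 + 0.2857·0.0000] = 0.0000; exercise value = 0.0000 ≤ continuation, so V_uu = 0.0000
Node ud (S = 56.1): continuation = 1/1.1·[0.7143·0.0000 + 0.2857·0.0000] = 0.0000; exercise value = 0.0000 ≤ continuation, so V_ud = 0.0000
Node dd (S = 39.74): continuation = 1/1.1·[0.7143·0.0000 + 0.2857·13.2231] = 3.4346; exercise value = 7.2625 > continuation, so V_dd = 7.2625 (exercise)
Node u (S = 66): continuation = 1/1.1·[0.7143·0.0000 + 0.2857·0.0000] = 0.0000; exercise value = 0.0000 ≤ continuation, so V_u = 0.0000
Node d (S = 46.75): continuation = 1/1.1·[0.7143·0.0000 + 0.2857·7.2625] = 1.8864; exercise value = 0.2500 ≤ continuation, so V_d = 1.8864
Node 0 (S = 55): continuation = 1/1.1·[0.7143·0.0000 + 0.2857·1.8864] = 0.4900; exercise value = 0.0000 ≤ continuation, so V_0 = 0.4900

£0.49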